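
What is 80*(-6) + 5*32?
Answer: -320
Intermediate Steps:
80*(-6) + 5*32 = -480 + 160 = -320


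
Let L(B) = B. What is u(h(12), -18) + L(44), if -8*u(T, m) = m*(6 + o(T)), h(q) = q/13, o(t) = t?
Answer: 1549/26 ≈ 59.577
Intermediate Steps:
h(q) = q/13 (h(q) = q*(1/13) = q/13)
u(T, m) = -m*(6 + T)/8
u(h(12), -18) + L(44) = -1/8*(-18)*(6 + (1/13)*12) + 44 = -1/8*(-18)*(6 + 12/13) + 44 = -1/8*(-18)*90/13 + 44 = 405/26 + 44 = 1549/26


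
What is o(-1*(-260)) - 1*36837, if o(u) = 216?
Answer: -36621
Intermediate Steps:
o(-1*(-260)) - 1*36837 = 216 - 1*36837 = 216 - 36837 = -36621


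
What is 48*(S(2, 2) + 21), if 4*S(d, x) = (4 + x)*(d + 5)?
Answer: 1512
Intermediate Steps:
S(d, x) = (4 + x)*(5 + d)/4 (S(d, x) = ((4 + x)*(d + 5))/4 = ((4 + x)*(5 + d))/4 = (4 + x)*(5 + d)/4)
48*(S(2, 2) + 21) = 48*((5 + 2 + (5/4)*2 + (¼)*2*2) + 21) = 48*((5 + 2 + 5/2 + 1) + 21) = 48*(21/2 + 21) = 48*(63/2) = 1512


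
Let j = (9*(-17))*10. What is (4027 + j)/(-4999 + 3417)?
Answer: -2497/1582 ≈ -1.5784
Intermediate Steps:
j = -1530 (j = -153*10 = -1530)
(4027 + j)/(-4999 + 3417) = (4027 - 1530)/(-4999 + 3417) = 2497/(-1582) = 2497*(-1/1582) = -2497/1582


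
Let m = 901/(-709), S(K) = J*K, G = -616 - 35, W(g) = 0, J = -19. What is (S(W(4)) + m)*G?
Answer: 586551/709 ≈ 827.29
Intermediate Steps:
G = -651
S(K) = -19*K
m = -901/709 (m = 901*(-1/709) = -901/709 ≈ -1.2708)
(S(W(4)) + m)*G = (-19*0 - 901/709)*(-651) = (0 - 901/709)*(-651) = -901/709*(-651) = 586551/709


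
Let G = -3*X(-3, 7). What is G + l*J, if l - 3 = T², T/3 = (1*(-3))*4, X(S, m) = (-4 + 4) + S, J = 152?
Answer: 197457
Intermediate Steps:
X(S, m) = S (X(S, m) = 0 + S = S)
T = -36 (T = 3*((1*(-3))*4) = 3*(-3*4) = 3*(-12) = -36)
G = 9 (G = -3*(-3) = 9)
l = 1299 (l = 3 + (-36)² = 3 + 1296 = 1299)
G + l*J = 9 + 1299*152 = 9 + 197448 = 197457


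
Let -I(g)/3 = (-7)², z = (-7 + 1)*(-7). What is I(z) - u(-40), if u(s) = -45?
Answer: -102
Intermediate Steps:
z = 42 (z = -6*(-7) = 42)
I(g) = -147 (I(g) = -3*(-7)² = -3*49 = -147)
I(z) - u(-40) = -147 - 1*(-45) = -147 + 45 = -102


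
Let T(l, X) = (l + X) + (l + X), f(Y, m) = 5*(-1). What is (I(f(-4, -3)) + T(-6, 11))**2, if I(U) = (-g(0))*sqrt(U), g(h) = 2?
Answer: 80 - 40*I*sqrt(5) ≈ 80.0 - 89.443*I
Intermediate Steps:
f(Y, m) = -5
T(l, X) = 2*X + 2*l (T(l, X) = (X + l) + (X + l) = 2*X + 2*l)
I(U) = -2*sqrt(U) (I(U) = (-1*2)*sqrt(U) = -2*sqrt(U))
(I(f(-4, -3)) + T(-6, 11))**2 = (-2*I*sqrt(5) + (2*11 + 2*(-6)))**2 = (-2*I*sqrt(5) + (22 - 12))**2 = (-2*I*sqrt(5) + 10)**2 = (10 - 2*I*sqrt(5))**2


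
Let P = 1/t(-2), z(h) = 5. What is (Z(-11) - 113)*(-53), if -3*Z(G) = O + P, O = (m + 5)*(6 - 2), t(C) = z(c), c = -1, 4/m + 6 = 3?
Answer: 281324/45 ≈ 6251.6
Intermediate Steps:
m = -4/3 (m = 4/(-6 + 3) = 4/(-3) = 4*(-1/3) = -4/3 ≈ -1.3333)
t(C) = 5
P = 1/5 ≈ 0.20000
O = 44/3 (O = (-4/3 + 5)*(6 - 2) = (11/3)*4 = 44/3 ≈ 14.667)
Z(G) = -223/45 (Z(G) = -(44/3 + 1/5)/3 = -1/3*223/15 = -223/45)
(Z(-11) - 113)*(-53) = (-223/45 - 113)*(-53) = -5308/45*(-53) = 281324/45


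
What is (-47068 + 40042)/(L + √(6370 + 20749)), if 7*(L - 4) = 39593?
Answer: -20730213/16686115 + 172137*√27119/784247405 ≈ -1.2062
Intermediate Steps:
L = 39621/7 (L = 4 + (⅐)*39593 = 4 + 39593/7 = 39621/7 ≈ 5660.1)
(-47068 + 40042)/(L + √(6370 + 20749)) = (-47068 + 40042)/(39621/7 + √(6370 + 20749)) = -7026/(39621/7 + √27119)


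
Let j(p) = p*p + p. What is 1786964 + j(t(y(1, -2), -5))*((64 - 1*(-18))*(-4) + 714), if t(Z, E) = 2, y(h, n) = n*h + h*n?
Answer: 1789280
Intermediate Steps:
y(h, n) = 2*h*n (y(h, n) = h*n + h*n = 2*h*n)
j(p) = p + p² (j(p) = p² + p = p + p²)
1786964 + j(t(y(1, -2), -5))*((64 - 1*(-18))*(-4) + 714) = 1786964 + (2*(1 + 2))*((64 - 1*(-18))*(-4) + 714) = 1786964 + (2*3)*((64 + 18)*(-4) + 714) = 1786964 + 6*(82*(-4) + 714) = 1786964 + 6*(-328 + 714) = 1786964 + 6*386 = 1786964 + 2316 = 1789280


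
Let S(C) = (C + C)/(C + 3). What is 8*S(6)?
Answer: 32/3 ≈ 10.667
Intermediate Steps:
S(C) = 2*C/(3 + C) (S(C) = (2*C)/(3 + C) = 2*C/(3 + C))
8*S(6) = 8*(2*6/(3 + 6)) = 8*(2*6/9) = 8*(2*6*(⅑)) = 8*(4/3) = 32/3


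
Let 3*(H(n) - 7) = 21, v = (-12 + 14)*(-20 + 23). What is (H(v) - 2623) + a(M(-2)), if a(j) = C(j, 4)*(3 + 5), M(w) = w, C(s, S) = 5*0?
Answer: -2609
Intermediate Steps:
C(s, S) = 0
v = 6 (v = 2*3 = 6)
a(j) = 0 (a(j) = 0*(3 + 5) = 0*8 = 0)
H(n) = 14 (H(n) = 7 + (⅓)*21 = 7 + 7 = 14)
(H(v) - 2623) + a(M(-2)) = (14 - 2623) + 0 = -2609 + 0 = -2609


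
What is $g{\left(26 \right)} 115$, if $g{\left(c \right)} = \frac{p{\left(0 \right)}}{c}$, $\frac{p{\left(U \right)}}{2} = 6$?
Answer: $\frac{690}{13} \approx 53.077$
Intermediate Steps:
$p{\left(U \right)} = 12$ ($p{\left(U \right)} = 2 \cdot 6 = 12$)
$g{\left(c \right)} = \frac{12}{c}$
$g{\left(26 \right)} 115 = \frac{12}{26} \cdot 115 = 12 \cdot \frac{1}{26} \cdot 115 = \frac{6}{13} \cdot 115 = \frac{690}{13}$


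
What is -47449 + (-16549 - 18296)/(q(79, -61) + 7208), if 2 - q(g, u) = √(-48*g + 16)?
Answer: -411170660129/8664646 - 23230*I*√59/4332323 ≈ -47454.0 - 0.041186*I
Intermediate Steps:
q(g, u) = 2 - √(16 - 48*g) (q(g, u) = 2 - √(-48*g + 16) = 2 - √(16 - 48*g))
-47449 + (-16549 - 18296)/(q(79, -61) + 7208) = -47449 + (-16549 - 18296)/((2 - 4*√(1 - 3*79)) + 7208) = -47449 - 34845/((2 - 4*√(1 - 237)) + 7208) = -47449 - 34845/((2 - 8*I*√59) + 7208) = -47449 - 34845/(7210 - 8*I*√59)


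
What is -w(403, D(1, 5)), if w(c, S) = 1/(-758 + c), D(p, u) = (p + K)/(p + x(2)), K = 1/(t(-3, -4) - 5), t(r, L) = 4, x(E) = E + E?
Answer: 1/355 ≈ 0.0028169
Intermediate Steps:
x(E) = 2*E
K = -1 (K = 1/(4 - 5) = 1/(-1) = -1)
D(p, u) = (-1 + p)/(4 + p) (D(p, u) = (p - 1)/(p + 2*2) = (-1 + p)/(p + 4) = (-1 + p)/(4 + p))
-w(403, D(1, 5)) = -1/(-758 + 403) = -1/(-355) = -1*(-1/355) = 1/355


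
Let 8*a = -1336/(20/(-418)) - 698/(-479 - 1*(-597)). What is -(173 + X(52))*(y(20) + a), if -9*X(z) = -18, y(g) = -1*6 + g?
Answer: -289394105/472 ≈ -6.1312e+5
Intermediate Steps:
y(g) = -6 + g
X(z) = 2 (X(z) = -⅑*(-18) = 2)
a = 8235363/2360 (a = (-1336/(20/(-418)) - 698/(-479 - 1*(-597)))/8 = (-1336/(20*(-1/418)) - 698/(-479 + 597))/8 = (-1336/(-10/209) - 698/118)/8 = (-1336*(-209/10) - 698*1/118)/8 = (139612/5 - 349/59)/8 = (⅛)*(8235363/295) = 8235363/2360 ≈ 3489.6)
-(173 + X(52))*(y(20) + a) = -(173 + 2)*((-6 + 20) + 8235363/2360) = -175*(14 + 8235363/2360) = -175*8268403/2360 = -1*289394105/472 = -289394105/472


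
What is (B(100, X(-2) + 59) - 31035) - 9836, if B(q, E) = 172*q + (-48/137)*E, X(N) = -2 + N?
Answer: -3245567/137 ≈ -23690.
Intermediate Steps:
B(q, E) = 172*q - 48*E/137 (B(q, E) = 172*q + (-48*1/137)*E = 172*q - 48*E/137)
(B(100, X(-2) + 59) - 31035) - 9836 = ((172*100 - 48*((-2 - 2) + 59)/137) - 31035) - 9836 = ((17200 - 48*(-4 + 59)/137) - 31035) - 9836 = ((17200 - 48/137*55) - 31035) - 9836 = ((17200 - 2640/137) - 31035) - 9836 = (2353760/137 - 31035) - 9836 = -1898035/137 - 9836 = -3245567/137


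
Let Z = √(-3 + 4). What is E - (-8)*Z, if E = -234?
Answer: -226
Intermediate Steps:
Z = 1 (Z = √1 = 1)
E - (-8)*Z = -234 - (-8) = -234 - 1*(-8) = -234 + 8 = -226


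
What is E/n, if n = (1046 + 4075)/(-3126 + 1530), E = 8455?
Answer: -4498060/1707 ≈ -2635.1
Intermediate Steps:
n = -1707/532 (n = 5121/(-1596) = 5121*(-1/1596) = -1707/532 ≈ -3.2086)
E/n = 8455/(-1707/532) = 8455*(-532/1707) = -4498060/1707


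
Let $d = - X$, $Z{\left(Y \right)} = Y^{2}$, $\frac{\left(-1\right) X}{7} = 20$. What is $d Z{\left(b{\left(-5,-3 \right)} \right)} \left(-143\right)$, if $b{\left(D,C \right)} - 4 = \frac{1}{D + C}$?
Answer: $- \frac{4809805}{16} \approx -3.0061 \cdot 10^{5}$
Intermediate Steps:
$X = -140$ ($X = \left(-7\right) 20 = -140$)
$b{\left(D,C \right)} = 4 + \frac{1}{C + D}$ ($b{\left(D,C \right)} = 4 + \frac{1}{D + C} = 4 + \frac{1}{C + D}$)
$d = 140$ ($d = \left(-1\right) \left(-140\right) = 140$)
$d Z{\left(b{\left(-5,-3 \right)} \right)} \left(-143\right) = 140 \left(\frac{1 + 4 \left(-3\right) + 4 \left(-5\right)}{-3 - 5}\right)^{2} \left(-143\right) = 140 \left(\frac{1 - 12 - 20}{-8}\right)^{2} \left(-143\right) = 140 \left(\left(- \frac{1}{8}\right) \left(-31\right)\right)^{2} \left(-143\right) = 140 \left(\frac{31}{8}\right)^{2} \left(-143\right) = 140 \cdot \frac{961}{64} \left(-143\right) = 140 \left(- \frac{137423}{64}\right) = - \frac{4809805}{16}$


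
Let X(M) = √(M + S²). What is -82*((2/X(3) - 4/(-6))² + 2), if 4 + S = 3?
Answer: -3526/9 ≈ -391.78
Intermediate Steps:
S = -1 (S = -4 + 3 = -1)
X(M) = √(1 + M) (X(M) = √(M + (-1)²) = √(M + 1) = √(1 + M))
-82*((2/X(3) - 4/(-6))² + 2) = -82*((2/(√(1 + 3)) - 4/(-6))² + 2) = -82*((2/(√4) - 4*(-⅙))² + 2) = -82*((2/2 + ⅔)² + 2) = -82*((2*(½) + ⅔)² + 2) = -82*((1 + ⅔)² + 2) = -82*((5/3)² + 2) = -82*(25/9 + 2) = -82*43/9 = -3526/9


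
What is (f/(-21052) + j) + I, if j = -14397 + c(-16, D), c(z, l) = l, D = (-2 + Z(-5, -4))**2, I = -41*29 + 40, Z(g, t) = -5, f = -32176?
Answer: -81552667/5263 ≈ -15495.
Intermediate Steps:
I = -1149 (I = -1189 + 40 = -1149)
D = 49 (D = (-2 - 5)**2 = (-7)**2 = 49)
j = -14348 (j = -14397 + 49 = -14348)
(f/(-21052) + j) + I = (-32176/(-21052) - 14348) - 1149 = (-32176*(-1/21052) - 14348) - 1149 = (8044/5263 - 14348) - 1149 = -75505480/5263 - 1149 = -81552667/5263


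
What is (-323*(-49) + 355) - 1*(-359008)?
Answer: 375190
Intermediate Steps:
(-323*(-49) + 355) - 1*(-359008) = (15827 + 355) + 359008 = 16182 + 359008 = 375190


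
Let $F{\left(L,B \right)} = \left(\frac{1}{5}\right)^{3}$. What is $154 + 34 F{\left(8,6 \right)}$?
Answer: $\frac{19284}{125} \approx 154.27$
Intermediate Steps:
$F{\left(L,B \right)} = \frac{1}{125}$ ($F{\left(L,B \right)} = \left(\frac{1}{5}\right)^{3} = \frac{1}{125}$)
$154 + 34 F{\left(8,6 \right)} = 154 + 34 \cdot \frac{1}{125} = 154 + \frac{34}{125} = \frac{19284}{125}$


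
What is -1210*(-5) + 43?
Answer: 6093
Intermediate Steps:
-1210*(-5) + 43 = -110*(-55) + 43 = 6050 + 43 = 6093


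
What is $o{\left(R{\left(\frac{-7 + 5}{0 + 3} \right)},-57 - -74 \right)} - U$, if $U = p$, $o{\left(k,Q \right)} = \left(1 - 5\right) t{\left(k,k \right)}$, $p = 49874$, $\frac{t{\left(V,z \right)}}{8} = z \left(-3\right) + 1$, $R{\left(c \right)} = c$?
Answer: $-49970$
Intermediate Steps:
$t{\left(V,z \right)} = 8 - 24 z$ ($t{\left(V,z \right)} = 8 \left(z \left(-3\right) + 1\right) = 8 \left(- 3 z + 1\right) = 8 \left(1 - 3 z\right) = 8 - 24 z$)
$o{\left(k,Q \right)} = -32 + 96 k$ ($o{\left(k,Q \right)} = \left(1 - 5\right) \left(8 - 24 k\right) = - 4 \left(8 - 24 k\right) = -32 + 96 k$)
$U = 49874$
$o{\left(R{\left(\frac{-7 + 5}{0 + 3} \right)},-57 - -74 \right)} - U = \left(-32 + 96 \frac{-7 + 5}{0 + 3}\right) - 49874 = \left(-32 + 96 \left(- \frac{2}{3}\right)\right) - 49874 = \left(-32 - 64\right) - 49874 = -96 - 49874 = -49970$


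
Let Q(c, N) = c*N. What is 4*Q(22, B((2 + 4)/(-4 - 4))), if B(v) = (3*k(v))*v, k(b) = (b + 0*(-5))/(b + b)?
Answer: -99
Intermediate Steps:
k(b) = 1/2 (k(b) = (b + 0)/((2*b)) = b*(1/(2*b)) = 1/2)
B(v) = 3*v/2 (B(v) = (3*(1/2))*v = 3*v/2)
Q(c, N) = N*c
4*Q(22, B((2 + 4)/(-4 - 4))) = 4*((3*((2 + 4)/(-4 - 4))/2)*22) = 4*((3*(6/(-8))/2)*22) = 4*((3*(6*(-1/8))/2)*22) = 4*(((3/2)*(-3/4))*22) = 4*(-9/8*22) = 4*(-99/4) = -99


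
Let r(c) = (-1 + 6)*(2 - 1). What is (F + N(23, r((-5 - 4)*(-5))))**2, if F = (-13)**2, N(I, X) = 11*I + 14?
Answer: 190096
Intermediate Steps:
r(c) = 5 (r(c) = 5*1 = 5)
N(I, X) = 14 + 11*I
F = 169
(F + N(23, r((-5 - 4)*(-5))))**2 = (169 + (14 + 11*23))**2 = (169 + (14 + 253))**2 = (169 + 267)**2 = 436**2 = 190096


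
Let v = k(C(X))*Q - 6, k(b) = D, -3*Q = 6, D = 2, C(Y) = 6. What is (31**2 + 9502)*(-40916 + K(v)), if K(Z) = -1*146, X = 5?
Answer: -429631706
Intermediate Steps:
Q = -2 (Q = -1/3*6 = -2)
k(b) = 2
v = -10 (v = 2*(-2) - 6 = -4 - 6 = -10)
K(Z) = -146
(31**2 + 9502)*(-40916 + K(v)) = (31**2 + 9502)*(-40916 - 146) = (961 + 9502)*(-41062) = 10463*(-41062) = -429631706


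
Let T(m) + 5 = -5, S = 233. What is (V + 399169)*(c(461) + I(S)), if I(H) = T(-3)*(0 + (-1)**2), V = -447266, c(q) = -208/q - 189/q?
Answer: 240821679/461 ≈ 5.2239e+5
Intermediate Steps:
c(q) = -397/q
T(m) = -10 (T(m) = -5 - 5 = -10)
I(H) = -10 (I(H) = -10*(0 + (-1)**2) = -10*(0 + 1) = -10*1 = -10)
(V + 399169)*(c(461) + I(S)) = (-447266 + 399169)*(-397/461 - 10) = -48097*(-397*1/461 - 10) = -48097*(-397/461 - 10) = -48097*(-5007/461) = 240821679/461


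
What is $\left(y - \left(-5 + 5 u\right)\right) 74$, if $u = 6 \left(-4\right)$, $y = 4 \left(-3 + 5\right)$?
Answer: $9842$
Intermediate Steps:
$y = 8$ ($y = 4 \cdot 2 = 8$)
$u = -24$
$\left(y - \left(-5 + 5 u\right)\right) 74 = \left(8 + \left(5 - -120\right)\right) 74 = \left(8 + \left(5 + 120\right)\right) 74 = \left(8 + 125\right) 74 = 133 \cdot 74 = 9842$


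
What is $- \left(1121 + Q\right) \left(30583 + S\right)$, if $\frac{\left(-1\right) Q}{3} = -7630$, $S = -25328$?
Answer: $-126177805$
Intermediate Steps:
$Q = 22890$ ($Q = \left(-3\right) \left(-7630\right) = 22890$)
$- \left(1121 + Q\right) \left(30583 + S\right) = - \left(1121 + 22890\right) \left(30583 - 25328\right) = - 24011 \cdot 5255 = \left(-1\right) 126177805 = -126177805$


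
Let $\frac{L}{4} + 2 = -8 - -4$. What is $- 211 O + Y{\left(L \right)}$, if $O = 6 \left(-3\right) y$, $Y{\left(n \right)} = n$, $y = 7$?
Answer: $26562$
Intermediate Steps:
$L = -24$ ($L = -8 + 4 \left(-8 - -4\right) = -8 + 4 \left(-8 + 4\right) = -8 + 4 \left(-4\right) = -8 - 16 = -24$)
$O = -126$ ($O = 6 \left(-3\right) 7 = \left(-18\right) 7 = -126$)
$- 211 O + Y{\left(L \right)} = \left(-211\right) \left(-126\right) - 24 = 26586 - 24 = 26562$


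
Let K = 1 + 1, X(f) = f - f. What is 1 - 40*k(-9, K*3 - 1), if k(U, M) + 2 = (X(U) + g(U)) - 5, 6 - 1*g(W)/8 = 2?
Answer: -999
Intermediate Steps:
g(W) = 32 (g(W) = 48 - 8*2 = 48 - 16 = 32)
X(f) = 0
K = 2
k(U, M) = 25 (k(U, M) = -2 + ((0 + 32) - 5) = -2 + (32 - 5) = -2 + 27 = 25)
1 - 40*k(-9, K*3 - 1) = 1 - 40*25 = 1 - 1000 = -999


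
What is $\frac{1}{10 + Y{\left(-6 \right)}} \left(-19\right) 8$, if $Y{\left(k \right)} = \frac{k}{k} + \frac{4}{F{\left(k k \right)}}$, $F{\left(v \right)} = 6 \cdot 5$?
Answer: $- \frac{2280}{167} \approx -13.653$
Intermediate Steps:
$F{\left(v \right)} = 30$
$Y{\left(k \right)} = \frac{17}{15}$ ($Y{\left(k \right)} = \frac{k}{k} + \frac{4}{30} = 1 + 4 \cdot \frac{1}{30} = 1 + \frac{2}{15} = \frac{17}{15}$)
$\frac{1}{10 + Y{\left(-6 \right)}} \left(-19\right) 8 = \frac{1}{10 + \frac{17}{15}} \left(-19\right) 8 = \frac{1}{\frac{167}{15}} \left(-19\right) 8 = \frac{15}{167} \left(-19\right) 8 = \left(- \frac{285}{167}\right) 8 = - \frac{2280}{167}$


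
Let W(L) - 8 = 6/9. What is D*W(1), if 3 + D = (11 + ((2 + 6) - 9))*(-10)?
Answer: -2678/3 ≈ -892.67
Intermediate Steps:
D = -103 (D = -3 + (11 + ((2 + 6) - 9))*(-10) = -3 + (11 + (8 - 9))*(-10) = -3 + (11 - 1)*(-10) = -3 + 10*(-10) = -3 - 100 = -103)
W(L) = 26/3 (W(L) = 8 + 6/9 = 8 + 6*(1/9) = 8 + 2/3 = 26/3)
D*W(1) = -103*26/3 = -2678/3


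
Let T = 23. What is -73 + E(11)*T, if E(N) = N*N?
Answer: 2710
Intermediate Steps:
E(N) = N²
-73 + E(11)*T = -73 + 11²*23 = -73 + 121*23 = -73 + 2783 = 2710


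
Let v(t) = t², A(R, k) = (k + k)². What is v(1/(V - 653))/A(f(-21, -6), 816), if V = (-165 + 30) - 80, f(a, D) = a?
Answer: 1/2006687563776 ≈ 4.9833e-13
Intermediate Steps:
A(R, k) = 4*k² (A(R, k) = (2*k)² = 4*k²)
V = -215 (V = -135 - 80 = -215)
v(1/(V - 653))/A(f(-21, -6), 816) = (1/(-215 - 653))²/((4*816²)) = (1/(-868))²/((4*665856)) = (-1/868)²/2663424 = (1/753424)*(1/2663424) = 1/2006687563776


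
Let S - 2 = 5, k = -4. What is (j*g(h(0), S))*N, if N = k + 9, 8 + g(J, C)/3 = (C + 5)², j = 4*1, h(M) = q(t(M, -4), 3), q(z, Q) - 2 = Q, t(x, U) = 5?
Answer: 8160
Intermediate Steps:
q(z, Q) = 2 + Q
h(M) = 5 (h(M) = 2 + 3 = 5)
S = 7 (S = 2 + 5 = 7)
j = 4
g(J, C) = -24 + 3*(5 + C)² (g(J, C) = -24 + 3*(C + 5)² = -24 + 3*(5 + C)²)
N = 5 (N = -4 + 9 = 5)
(j*g(h(0), S))*N = (4*(-24 + 3*(5 + 7)²))*5 = (4*(-24 + 3*12²))*5 = (4*(-24 + 3*144))*5 = (4*(-24 + 432))*5 = (4*408)*5 = 1632*5 = 8160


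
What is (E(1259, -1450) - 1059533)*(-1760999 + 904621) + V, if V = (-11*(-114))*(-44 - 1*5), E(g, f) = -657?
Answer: 907923330374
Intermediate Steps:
V = -61446 (V = 1254*(-44 - 5) = 1254*(-49) = -61446)
(E(1259, -1450) - 1059533)*(-1760999 + 904621) + V = (-657 - 1059533)*(-1760999 + 904621) - 61446 = -1060190*(-856378) - 61446 = 907923391820 - 61446 = 907923330374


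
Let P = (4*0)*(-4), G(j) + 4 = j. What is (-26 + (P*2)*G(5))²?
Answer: 676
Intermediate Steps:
G(j) = -4 + j
P = 0 (P = 0*(-4) = 0)
(-26 + (P*2)*G(5))² = (-26 + (0*2)*(-4 + 5))² = (-26 + 0*1)² = (-26 + 0)² = (-26)² = 676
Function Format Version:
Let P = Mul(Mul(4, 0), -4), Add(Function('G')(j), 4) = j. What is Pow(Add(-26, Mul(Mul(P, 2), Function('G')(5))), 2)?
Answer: 676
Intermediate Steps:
Function('G')(j) = Add(-4, j)
P = 0 (P = Mul(0, -4) = 0)
Pow(Add(-26, Mul(Mul(P, 2), Function('G')(5))), 2) = Pow(Add(-26, Mul(Mul(0, 2), Add(-4, 5))), 2) = Pow(Add(-26, Mul(0, 1)), 2) = Pow(Add(-26, 0), 2) = Pow(-26, 2) = 676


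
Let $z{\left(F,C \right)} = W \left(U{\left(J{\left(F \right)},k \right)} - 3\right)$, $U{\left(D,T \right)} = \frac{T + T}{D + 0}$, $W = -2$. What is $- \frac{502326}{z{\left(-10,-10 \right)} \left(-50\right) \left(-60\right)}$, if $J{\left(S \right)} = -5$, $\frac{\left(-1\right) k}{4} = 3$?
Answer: $\frac{27907}{600} \approx 46.512$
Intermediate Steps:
$k = -12$ ($k = \left(-4\right) 3 = -12$)
$U{\left(D,T \right)} = \frac{2 T}{D}$
$z{\left(F,C \right)} = - \frac{18}{5}$ ($z{\left(F,C \right)} = - 2 \left(2 \left(-12\right) \frac{1}{-5} - 3\right) = - 2 \left(2 \left(-12\right) \left(- \frac{1}{5}\right) - 3\right) = - 2 \left(\frac{24}{5} - 3\right) = \left(-2\right) \frac{9}{5} = - \frac{18}{5}$)
$- \frac{502326}{z{\left(-10,-10 \right)} \left(-50\right) \left(-60\right)} = - \frac{502326}{\left(- \frac{18}{5}\right) \left(-50\right) \left(-60\right)} = - \frac{502326}{180 \left(-60\right)} = - \frac{502326}{-10800} = \left(-502326\right) \left(- \frac{1}{10800}\right) = \frac{27907}{600}$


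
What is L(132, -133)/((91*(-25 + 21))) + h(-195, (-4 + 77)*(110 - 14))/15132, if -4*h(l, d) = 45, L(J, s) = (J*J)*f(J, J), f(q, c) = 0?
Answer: -15/20176 ≈ -0.00074346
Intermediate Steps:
L(J, s) = 0 (L(J, s) = (J*J)*0 = J²*0 = 0)
h(l, d) = -45/4 (h(l, d) = -¼*45 = -45/4)
L(132, -133)/((91*(-25 + 21))) + h(-195, (-4 + 77)*(110 - 14))/15132 = 0/((91*(-25 + 21))) - 45/4/15132 = 0/((91*(-4))) - 45/4*1/15132 = 0/(-364) - 15/20176 = 0*(-1/364) - 15/20176 = 0 - 15/20176 = -15/20176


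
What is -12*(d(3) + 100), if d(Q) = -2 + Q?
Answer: -1212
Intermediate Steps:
-12*(d(3) + 100) = -12*((-2 + 3) + 100) = -12*(1 + 100) = -12*101 = -1212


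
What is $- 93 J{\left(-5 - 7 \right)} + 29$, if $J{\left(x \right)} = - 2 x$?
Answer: $-2203$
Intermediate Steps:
$- 93 J{\left(-5 - 7 \right)} + 29 = - 93 \left(- 2 \left(-5 - 7\right)\right) + 29 = - 93 \left(\left(-2\right) \left(-12\right)\right) + 29 = \left(-93\right) 24 + 29 = -2232 + 29 = -2203$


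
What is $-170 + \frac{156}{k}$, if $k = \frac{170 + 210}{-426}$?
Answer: $- \frac{32764}{95} \approx -344.88$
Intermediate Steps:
$k = - \frac{190}{213}$ ($k = 380 \left(- \frac{1}{426}\right) = - \frac{190}{213} \approx -0.89202$)
$-170 + \frac{156}{k} = -170 + \frac{156}{- \frac{190}{213}} = -170 + 156 \left(- \frac{213}{190}\right) = -170 - \frac{16614}{95} = - \frac{32764}{95}$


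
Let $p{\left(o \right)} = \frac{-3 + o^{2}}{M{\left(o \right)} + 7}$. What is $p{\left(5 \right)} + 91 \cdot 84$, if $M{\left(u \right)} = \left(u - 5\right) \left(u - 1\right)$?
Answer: $\frac{53530}{7} \approx 7647.1$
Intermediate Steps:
$M{\left(u \right)} = \left(-1 + u\right) \left(-5 + u\right)$ ($M{\left(u \right)} = \left(-5 + u\right) \left(-1 + u\right) = \left(-1 + u\right) \left(-5 + u\right)$)
$p{\left(o \right)} = \frac{-3 + o^{2}}{12 + o^{2} - 6 o}$ ($p{\left(o \right)} = \frac{-3 + o^{2}}{\left(5 + o^{2} - 6 o\right) + 7} = \frac{-3 + o^{2}}{12 + o^{2} - 6 o}$)
$p{\left(5 \right)} + 91 \cdot 84 = \frac{-3 + 5^{2}}{12 + 5^{2} - 30} + 91 \cdot 84 = \frac{-3 + 25}{12 + 25 - 30} + 7644 = \frac{1}{7} \cdot 22 + 7644 = \frac{22}{7} + 7644 = \frac{53530}{7}$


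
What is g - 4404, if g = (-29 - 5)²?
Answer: -3248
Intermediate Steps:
g = 1156 (g = (-34)² = 1156)
g - 4404 = 1156 - 4404 = -3248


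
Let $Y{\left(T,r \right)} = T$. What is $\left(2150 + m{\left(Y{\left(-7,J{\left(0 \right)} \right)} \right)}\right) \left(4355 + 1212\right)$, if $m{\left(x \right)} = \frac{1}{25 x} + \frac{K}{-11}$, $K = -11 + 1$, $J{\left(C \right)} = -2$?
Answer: $\frac{23050102263}{1925} \approx 1.1974 \cdot 10^{7}$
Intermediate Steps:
$K = -10$
$m{\left(x \right)} = \frac{10}{11} + \frac{1}{25 x}$ ($m{\left(x \right)} = \frac{1}{25 x} - \frac{10}{-11} = \frac{1}{25 x} - - \frac{10}{11} = \frac{1}{25 x} + \frac{10}{11} = \frac{10}{11} + \frac{1}{25 x}$)
$\left(2150 + m{\left(Y{\left(-7,J{\left(0 \right)} \right)} \right)}\right) \left(4355 + 1212\right) = \left(2150 + \frac{11 + 250 \left(-7\right)}{275 \left(-7\right)}\right) \left(4355 + 1212\right) = \left(2150 + \frac{1}{275} \left(- \frac{1}{7}\right) \left(11 - 1750\right)\right) 5567 = \left(2150 + \frac{1}{275} \left(- \frac{1}{7}\right) \left(-1739\right)\right) 5567 = \left(2150 + \frac{1739}{1925}\right) 5567 = \frac{4140489}{1925} \cdot 5567 = \frac{23050102263}{1925}$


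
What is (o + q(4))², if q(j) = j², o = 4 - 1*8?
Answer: 144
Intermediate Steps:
o = -4 (o = 4 - 8 = -4)
(o + q(4))² = (-4 + 4²)² = (-4 + 16)² = 12² = 144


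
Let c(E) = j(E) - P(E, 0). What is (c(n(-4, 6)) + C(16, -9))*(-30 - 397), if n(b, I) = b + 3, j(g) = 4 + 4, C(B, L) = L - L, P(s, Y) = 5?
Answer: -1281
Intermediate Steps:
C(B, L) = 0
j(g) = 8
n(b, I) = 3 + b
c(E) = 3 (c(E) = 8 - 1*5 = 8 - 5 = 3)
(c(n(-4, 6)) + C(16, -9))*(-30 - 397) = (3 + 0)*(-30 - 397) = 3*(-427) = -1281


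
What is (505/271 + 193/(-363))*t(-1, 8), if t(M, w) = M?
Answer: -131012/98373 ≈ -1.3318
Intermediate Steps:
(505/271 + 193/(-363))*t(-1, 8) = (505/271 + 193/(-363))*(-1) = (505*(1/271) + 193*(-1/363))*(-1) = (505/271 - 193/363)*(-1) = (131012/98373)*(-1) = -131012/98373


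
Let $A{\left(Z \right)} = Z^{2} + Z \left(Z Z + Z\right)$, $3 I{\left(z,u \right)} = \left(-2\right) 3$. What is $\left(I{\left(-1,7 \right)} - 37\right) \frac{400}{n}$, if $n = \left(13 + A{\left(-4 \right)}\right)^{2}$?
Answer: $- \frac{15600}{361} \approx -43.213$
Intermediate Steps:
$I{\left(z,u \right)} = -2$ ($I{\left(z,u \right)} = \frac{\left(-2\right) 3}{3} = \frac{1}{3} \left(-6\right) = -2$)
$A{\left(Z \right)} = Z^{2} + Z \left(Z + Z^{2}\right)$ ($A{\left(Z \right)} = Z^{2} + Z \left(Z^{2} + Z\right) = Z^{2} + Z \left(Z + Z^{2}\right)$)
$n = 361$ ($n = \left(13 + \left(-4\right)^{2} \left(2 - 4\right)\right)^{2} = \left(13 + 16 \left(-2\right)\right)^{2} = \left(13 - 32\right)^{2} = \left(-19\right)^{2} = 361$)
$\left(I{\left(-1,7 \right)} - 37\right) \frac{400}{n} = \left(-2 - 37\right) \frac{400}{361} = - 39 \cdot 400 \cdot \frac{1}{361} = \left(-39\right) \frac{400}{361} = - \frac{15600}{361}$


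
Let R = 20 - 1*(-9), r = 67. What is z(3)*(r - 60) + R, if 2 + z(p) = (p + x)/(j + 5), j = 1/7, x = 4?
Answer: 883/36 ≈ 24.528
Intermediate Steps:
R = 29 (R = 20 + 9 = 29)
j = 1/7 ≈ 0.14286
z(p) = -11/9 + 7*p/36 (z(p) = -2 + (p + 4)/(1/7 + 5) = -2 + (4 + p)/(36/7) = -2 + (4 + p)*(7/36) = -2 + (7/9 + 7*p/36) = -11/9 + 7*p/36)
z(3)*(r - 60) + R = (-11/9 + (7/36)*3)*(67 - 60) + 29 = (-11/9 + 7/12)*7 + 29 = -23/36*7 + 29 = -161/36 + 29 = 883/36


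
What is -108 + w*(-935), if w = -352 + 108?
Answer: 228032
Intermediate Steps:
w = -244
-108 + w*(-935) = -108 - 244*(-935) = -108 + 228140 = 228032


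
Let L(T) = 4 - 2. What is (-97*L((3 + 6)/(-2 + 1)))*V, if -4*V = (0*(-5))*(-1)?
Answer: 0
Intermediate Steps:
L(T) = 2
V = 0 (V = -0*(-5)*(-1)/4 = -0*(-1) = -1/4*0 = 0)
(-97*L((3 + 6)/(-2 + 1)))*V = -97*2*0 = -194*0 = 0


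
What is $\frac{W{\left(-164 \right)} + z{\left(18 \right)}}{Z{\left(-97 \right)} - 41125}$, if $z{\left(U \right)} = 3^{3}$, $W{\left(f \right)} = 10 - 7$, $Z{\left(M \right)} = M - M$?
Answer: $- \frac{6}{8225} \approx -0.00072948$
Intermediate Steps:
$Z{\left(M \right)} = 0$
$W{\left(f \right)} = 3$
$z{\left(U \right)} = 27$
$\frac{W{\left(-164 \right)} + z{\left(18 \right)}}{Z{\left(-97 \right)} - 41125} = \frac{3 + 27}{0 - 41125} = \frac{30}{-41125} = 30 \left(- \frac{1}{41125}\right) = - \frac{6}{8225}$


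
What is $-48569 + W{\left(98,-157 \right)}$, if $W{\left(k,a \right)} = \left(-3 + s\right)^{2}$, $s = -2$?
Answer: $-48544$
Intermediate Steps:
$W{\left(k,a \right)} = 25$ ($W{\left(k,a \right)} = \left(-3 - 2\right)^{2} = \left(-5\right)^{2} = 25$)
$-48569 + W{\left(98,-157 \right)} = -48569 + 25 = -48544$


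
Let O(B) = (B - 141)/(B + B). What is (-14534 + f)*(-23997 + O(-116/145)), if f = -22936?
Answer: 3583387245/4 ≈ 8.9585e+8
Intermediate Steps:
O(B) = (-141 + B)/(2*B) (O(B) = (-141 + B)/((2*B)) = (-141 + B)*(1/(2*B)) = (-141 + B)/(2*B))
(-14534 + f)*(-23997 + O(-116/145)) = (-14534 - 22936)*(-23997 + (-141 - 116/145)/(2*((-116/145)))) = -37470*(-23997 + (-141 - 116*1/145)/(2*((-116*1/145)))) = -37470*(-23997 + (-141 - 4/5)/(2*(-4/5))) = -37470*(-23997 + (1/2)*(-5/4)*(-709/5)) = -37470*(-23997 + 709/8) = -37470*(-191267/8) = 3583387245/4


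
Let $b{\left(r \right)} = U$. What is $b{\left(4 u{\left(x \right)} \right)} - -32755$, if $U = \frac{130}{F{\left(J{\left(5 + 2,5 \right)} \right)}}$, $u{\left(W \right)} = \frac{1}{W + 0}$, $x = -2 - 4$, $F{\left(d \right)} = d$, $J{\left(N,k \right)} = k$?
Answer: $32781$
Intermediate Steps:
$x = -6$
$u{\left(W \right)} = \frac{1}{W}$
$U = 26$ ($U = \frac{130}{5} = 130 \cdot \frac{1}{5} = 26$)
$b{\left(r \right)} = 26$
$b{\left(4 u{\left(x \right)} \right)} - -32755 = 26 - -32755 = 26 + 32755 = 32781$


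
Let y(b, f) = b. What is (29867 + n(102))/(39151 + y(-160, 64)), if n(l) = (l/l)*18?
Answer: 29885/38991 ≈ 0.76646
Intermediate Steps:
n(l) = 18 (n(l) = 1*18 = 18)
(29867 + n(102))/(39151 + y(-160, 64)) = (29867 + 18)/(39151 - 160) = 29885/38991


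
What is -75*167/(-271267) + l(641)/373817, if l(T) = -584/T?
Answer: 3001040709997/65000102545099 ≈ 0.046170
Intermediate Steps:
-75*167/(-271267) + l(641)/373817 = -75*167/(-271267) - 584/641/373817 = -12525*(-1/271267) - 584*1/641*(1/373817) = 12525/271267 - 584/641*1/373817 = 12525/271267 - 584/239616697 = 3001040709997/65000102545099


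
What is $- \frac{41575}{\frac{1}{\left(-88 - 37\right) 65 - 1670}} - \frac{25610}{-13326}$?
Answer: $\frac{2713354346680}{6663} \approx 4.0723 \cdot 10^{8}$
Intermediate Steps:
$- \frac{41575}{\frac{1}{\left(-88 - 37\right) 65 - 1670}} - \frac{25610}{-13326} = - \frac{41575}{\frac{1}{\left(-125\right) 65 - 1670}} - - \frac{12805}{6663} = - \frac{41575}{\frac{1}{-8125 - 1670}} + \frac{12805}{6663} = - \frac{41575}{\frac{1}{-9795}} + \frac{12805}{6663} = - \frac{41575}{- \frac{1}{9795}} + \frac{12805}{6663} = \left(-41575\right) \left(-9795\right) + \frac{12805}{6663} = 407227125 + \frac{12805}{6663} = \frac{2713354346680}{6663}$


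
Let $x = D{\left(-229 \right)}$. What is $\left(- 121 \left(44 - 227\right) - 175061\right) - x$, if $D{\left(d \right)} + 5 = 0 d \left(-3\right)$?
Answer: $-152913$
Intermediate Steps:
$D{\left(d \right)} = -5$ ($D{\left(d \right)} = -5 + 0 d \left(-3\right) = -5 + 0 \left(-3\right) = -5 + 0 = -5$)
$x = -5$
$\left(- 121 \left(44 - 227\right) - 175061\right) - x = \left(- 121 \left(44 - 227\right) - 175061\right) - -5 = \left(\left(-121\right) \left(-183\right) - 175061\right) + 5 = \left(22143 - 175061\right) + 5 = -152918 + 5 = -152913$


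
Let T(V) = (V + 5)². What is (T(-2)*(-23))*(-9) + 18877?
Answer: 20740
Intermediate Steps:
T(V) = (5 + V)²
(T(-2)*(-23))*(-9) + 18877 = ((5 - 2)²*(-23))*(-9) + 18877 = (3²*(-23))*(-9) + 18877 = (9*(-23))*(-9) + 18877 = -207*(-9) + 18877 = 1863 + 18877 = 20740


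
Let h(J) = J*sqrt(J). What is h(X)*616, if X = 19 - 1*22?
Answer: -1848*I*sqrt(3) ≈ -3200.8*I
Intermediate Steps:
X = -3 (X = 19 - 22 = -3)
h(J) = J**(3/2)
h(X)*616 = (-3)**(3/2)*616 = -3*I*sqrt(3)*616 = -1848*I*sqrt(3)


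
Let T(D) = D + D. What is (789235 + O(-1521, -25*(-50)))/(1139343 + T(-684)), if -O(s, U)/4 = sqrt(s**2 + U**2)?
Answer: 157847/227595 - 4*sqrt(3875941)/1137975 ≈ 0.68662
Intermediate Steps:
T(D) = 2*D
O(s, U) = -4*sqrt(U**2 + s**2) (O(s, U) = -4*sqrt(s**2 + U**2) = -4*sqrt(U**2 + s**2))
(789235 + O(-1521, -25*(-50)))/(1139343 + T(-684)) = (789235 - 4*sqrt((-25*(-50))**2 + (-1521)**2))/(1139343 + 2*(-684)) = (789235 - 4*sqrt(1250**2 + 2313441))/(1139343 - 1368) = (789235 - 4*sqrt(1562500 + 2313441))/1137975 = (789235 - 4*sqrt(3875941))*(1/1137975) = 157847/227595 - 4*sqrt(3875941)/1137975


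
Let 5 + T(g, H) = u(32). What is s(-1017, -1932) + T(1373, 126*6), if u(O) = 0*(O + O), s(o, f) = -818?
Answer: -823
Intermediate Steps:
u(O) = 0 (u(O) = 0*(2*O) = 0)
T(g, H) = -5 (T(g, H) = -5 + 0 = -5)
s(-1017, -1932) + T(1373, 126*6) = -818 - 5 = -823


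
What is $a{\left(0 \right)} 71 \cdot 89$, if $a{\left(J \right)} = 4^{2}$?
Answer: $101104$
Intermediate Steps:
$a{\left(J \right)} = 16$
$a{\left(0 \right)} 71 \cdot 89 = 16 \cdot 71 \cdot 89 = 1136 \cdot 89 = 101104$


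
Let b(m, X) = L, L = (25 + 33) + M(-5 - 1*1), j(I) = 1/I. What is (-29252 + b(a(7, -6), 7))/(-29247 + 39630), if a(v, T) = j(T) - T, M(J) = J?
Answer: -29200/10383 ≈ -2.8123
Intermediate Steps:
a(v, T) = 1/T - T
L = 52 (L = (25 + 33) + (-5 - 1*1) = 58 + (-5 - 1) = 58 - 6 = 52)
b(m, X) = 52
(-29252 + b(a(7, -6), 7))/(-29247 + 39630) = (-29252 + 52)/(-29247 + 39630) = -29200/10383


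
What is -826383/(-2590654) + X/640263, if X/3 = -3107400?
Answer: -7873830753357/552899967334 ≈ -14.241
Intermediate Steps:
X = -9322200 (X = 3*(-3107400) = -9322200)
-826383/(-2590654) + X/640263 = -826383/(-2590654) - 9322200/640263 = -826383*(-1/2590654) - 9322200*1/640263 = 826383/2590654 - 3107400/213421 = -7873830753357/552899967334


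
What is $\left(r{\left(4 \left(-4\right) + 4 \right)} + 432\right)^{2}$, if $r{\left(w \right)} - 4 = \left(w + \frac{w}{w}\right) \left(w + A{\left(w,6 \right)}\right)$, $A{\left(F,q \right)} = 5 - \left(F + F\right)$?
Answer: $62001$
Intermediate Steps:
$A{\left(F,q \right)} = 5 - 2 F$
$r{\left(w \right)} = 4 + \left(1 + w\right) \left(5 - w\right)$ ($r{\left(w \right)} = 4 + \left(w + \frac{w}{w}\right) \left(w - \left(-5 + 2 w\right)\right) = 4 + \left(w + 1\right) \left(5 - w\right) = 4 + \left(1 + w\right) \left(5 - w\right)$)
$\left(r{\left(4 \left(-4\right) + 4 \right)} + 432\right)^{2} = \left(\left(9 - \left(4 \left(-4\right) + 4\right)^{2} + 4 \left(4 \left(-4\right) + 4\right)\right) + 432\right)^{2} = \left(\left(9 - \left(-16 + 4\right)^{2} + 4 \left(-16 + 4\right)\right) + 432\right)^{2} = \left(\left(9 - \left(-12\right)^{2} + 4 \left(-12\right)\right) + 432\right)^{2} = \left(\left(9 - 144 - 48\right) + 432\right)^{2} = \left(-183 + 432\right)^{2} = 249^{2} = 62001$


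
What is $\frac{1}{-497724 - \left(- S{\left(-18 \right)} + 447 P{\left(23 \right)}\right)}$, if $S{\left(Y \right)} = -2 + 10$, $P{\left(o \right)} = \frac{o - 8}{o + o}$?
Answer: $- \frac{46}{22901641} \approx -2.0086 \cdot 10^{-6}$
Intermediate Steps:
$P{\left(o \right)} = \frac{-8 + o}{2 o}$
$S{\left(Y \right)} = 8$
$\frac{1}{-497724 - \left(- S{\left(-18 \right)} + 447 P{\left(23 \right)}\right)} = \frac{1}{-497724 + \left(8 - 447 \frac{-8 + 23}{2 \cdot 23}\right)} = \frac{1}{-497724 + \left(8 - 447 \cdot \frac{1}{2} \cdot \frac{1}{23} \cdot 15\right)} = \frac{1}{-497724 + \left(8 - \frac{6705}{46}\right)} = \frac{1}{-497724 - \frac{6337}{46}} = \frac{1}{- \frac{22901641}{46}} = - \frac{46}{22901641}$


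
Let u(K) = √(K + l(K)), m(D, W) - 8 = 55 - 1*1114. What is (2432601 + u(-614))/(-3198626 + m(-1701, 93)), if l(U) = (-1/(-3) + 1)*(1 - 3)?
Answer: -810867/1066559 - 5*I*√222/9599031 ≈ -0.76026 - 7.761e-6*I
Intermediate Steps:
m(D, W) = -1051 (m(D, W) = 8 + (55 - 1*1114) = 8 + (55 - 1114) = 8 - 1059 = -1051)
l(U) = -8/3 (l(U) = (-1*(-⅓) + 1)*(-2) = (⅓ + 1)*(-2) = (4/3)*(-2) = -8/3)
u(K) = √(-8/3 + K) (u(K) = √(K - 8/3) = √(-8/3 + K))
(2432601 + u(-614))/(-3198626 + m(-1701, 93)) = (2432601 + √(-24 + 9*(-614))/3)/(-3198626 - 1051) = (2432601 + √(-24 - 5526)/3)/(-3199677) = (2432601 + √(-5550)/3)*(-1/3199677) = (2432601 + (5*I*√222)/3)*(-1/3199677) = (2432601 + 5*I*√222/3)*(-1/3199677) = -810867/1066559 - 5*I*√222/9599031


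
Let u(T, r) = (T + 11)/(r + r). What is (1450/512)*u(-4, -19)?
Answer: -5075/9728 ≈ -0.52169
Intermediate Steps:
u(T, r) = (11 + T)/(2*r) (u(T, r) = (11 + T)/((2*r)) = (11 + T)*(1/(2*r)) = (11 + T)/(2*r))
(1450/512)*u(-4, -19) = (1450/512)*((½)*(11 - 4)/(-19)) = (1450*(1/512))*((½)*(-1/19)*7) = (725/256)*(-7/38) = -5075/9728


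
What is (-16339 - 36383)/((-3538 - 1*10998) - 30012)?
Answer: 26361/22274 ≈ 1.1835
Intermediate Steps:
(-16339 - 36383)/((-3538 - 1*10998) - 30012) = -52722/((-3538 - 10998) - 30012) = -52722/(-14536 - 30012) = -52722/(-44548) = -52722*(-1/44548) = 26361/22274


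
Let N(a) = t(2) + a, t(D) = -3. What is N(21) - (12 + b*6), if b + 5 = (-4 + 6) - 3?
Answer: 42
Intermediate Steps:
b = -6 (b = -5 + ((-4 + 6) - 3) = -5 + (2 - 3) = -5 - 1 = -6)
N(a) = -3 + a
N(21) - (12 + b*6) = (-3 + 21) - (12 - 6*6) = 18 - (12 - 36) = 18 - 1*(-24) = 18 + 24 = 42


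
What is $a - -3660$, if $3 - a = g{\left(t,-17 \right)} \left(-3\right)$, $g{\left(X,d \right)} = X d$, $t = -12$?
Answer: $4275$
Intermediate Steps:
$a = 615$ ($a = 3 - \left(-12\right) \left(-17\right) \left(-3\right) = 3 - 204 \left(-3\right) = 3 - -612 = 3 + 612 = 615$)
$a - -3660 = 615 - -3660 = 615 + 3660 = 4275$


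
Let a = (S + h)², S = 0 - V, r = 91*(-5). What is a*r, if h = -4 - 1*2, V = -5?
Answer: -455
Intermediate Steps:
r = -455
S = 5 (S = 0 - 1*(-5) = 0 + 5 = 5)
h = -6 (h = -4 - 2 = -6)
a = 1 (a = (5 - 6)² = (-1)² = 1)
a*r = 1*(-455) = -455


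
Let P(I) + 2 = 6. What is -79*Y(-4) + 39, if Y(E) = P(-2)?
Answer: -277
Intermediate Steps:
P(I) = 4 (P(I) = -2 + 6 = 4)
Y(E) = 4
-79*Y(-4) + 39 = -79*4 + 39 = -316 + 39 = -277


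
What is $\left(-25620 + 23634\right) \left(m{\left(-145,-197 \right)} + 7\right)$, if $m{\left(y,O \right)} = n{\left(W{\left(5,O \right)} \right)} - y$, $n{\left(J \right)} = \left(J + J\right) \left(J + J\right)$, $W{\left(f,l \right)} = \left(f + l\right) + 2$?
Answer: $-287080272$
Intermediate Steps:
$W{\left(f,l \right)} = 2 + f + l$
$n{\left(J \right)} = 4 J^{2}$ ($n{\left(J \right)} = 2 J 2 J = 4 J^{2}$)
$m{\left(y,O \right)} = - y + 4 \left(7 + O\right)^{2}$ ($m{\left(y,O \right)} = 4 \left(2 + 5 + O\right)^{2} - y = 4 \left(7 + O\right)^{2} - y = - y + 4 \left(7 + O\right)^{2}$)
$\left(-25620 + 23634\right) \left(m{\left(-145,-197 \right)} + 7\right) = \left(-25620 + 23634\right) \left(\left(\left(-1\right) \left(-145\right) + 4 \left(7 - 197\right)^{2}\right) + 7\right) = - 1986 \left(\left(145 + 4 \left(-190\right)^{2}\right) + 7\right) = - 1986 \left(\left(145 + 4 \cdot 36100\right) + 7\right) = - 1986 \left(\left(145 + 144400\right) + 7\right) = - 1986 \left(144545 + 7\right) = \left(-1986\right) 144552 = -287080272$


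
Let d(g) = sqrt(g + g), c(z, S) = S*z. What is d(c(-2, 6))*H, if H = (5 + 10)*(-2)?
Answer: -60*I*sqrt(6) ≈ -146.97*I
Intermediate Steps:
H = -30 (H = 15*(-2) = -30)
d(g) = sqrt(2)*sqrt(g) (d(g) = sqrt(2*g) = sqrt(2)*sqrt(g))
d(c(-2, 6))*H = (sqrt(2)*sqrt(6*(-2)))*(-30) = (sqrt(2)*sqrt(-12))*(-30) = (sqrt(2)*(2*I*sqrt(3)))*(-30) = (2*I*sqrt(6))*(-30) = -60*I*sqrt(6)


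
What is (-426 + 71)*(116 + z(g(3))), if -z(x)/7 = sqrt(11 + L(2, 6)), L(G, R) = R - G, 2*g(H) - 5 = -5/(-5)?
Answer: -41180 + 2485*sqrt(15) ≈ -31556.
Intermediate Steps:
g(H) = 3 (g(H) = 5/2 + (-5/(-5))/2 = 5/2 + (-5*(-1/5))/2 = 5/2 + (1/2)*1 = 5/2 + 1/2 = 3)
z(x) = -7*sqrt(15) (z(x) = -7*sqrt(11 + (6 - 1*2)) = -7*sqrt(11 + (6 - 2)) = -7*sqrt(11 + 4) = -7*sqrt(15))
(-426 + 71)*(116 + z(g(3))) = (-426 + 71)*(116 - 7*sqrt(15)) = -355*(116 - 7*sqrt(15)) = -41180 + 2485*sqrt(15)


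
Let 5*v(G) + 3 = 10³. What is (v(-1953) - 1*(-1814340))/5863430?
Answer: 9072697/29317150 ≈ 0.30947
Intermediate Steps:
v(G) = 997/5 (v(G) = -⅗ + (⅕)*10³ = -⅗ + (⅕)*1000 = -⅗ + 200 = 997/5)
(v(-1953) - 1*(-1814340))/5863430 = (997/5 - 1*(-1814340))/5863430 = (997/5 + 1814340)*(1/5863430) = (9072697/5)*(1/5863430) = 9072697/29317150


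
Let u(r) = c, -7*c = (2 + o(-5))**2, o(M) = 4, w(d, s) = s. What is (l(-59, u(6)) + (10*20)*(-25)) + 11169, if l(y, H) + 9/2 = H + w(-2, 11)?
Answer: 86385/14 ≈ 6170.4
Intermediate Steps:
c = -36/7 (c = -(2 + 4)**2/7 = -1/7*6**2 = -1/7*36 = -36/7 ≈ -5.1429)
u(r) = -36/7
l(y, H) = 13/2 + H (l(y, H) = -9/2 + (H + 11) = -9/2 + (11 + H) = 13/2 + H)
(l(-59, u(6)) + (10*20)*(-25)) + 11169 = ((13/2 - 36/7) + (10*20)*(-25)) + 11169 = (19/14 + 200*(-25)) + 11169 = (19/14 - 5000) + 11169 = -69981/14 + 11169 = 86385/14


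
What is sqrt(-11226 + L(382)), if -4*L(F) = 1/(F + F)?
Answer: I*sqrt(6552571487)/764 ≈ 105.95*I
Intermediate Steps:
L(F) = -1/(8*F) (L(F) = -1/(4*(F + F)) = -1/(2*F)/4 = -1/(8*F))
sqrt(-11226 + L(382)) = sqrt(-11226 - 1/8/382) = sqrt(-11226 - 1/8*1/382) = sqrt(-11226 - 1/3056) = sqrt(-34306657/3056) = I*sqrt(6552571487)/764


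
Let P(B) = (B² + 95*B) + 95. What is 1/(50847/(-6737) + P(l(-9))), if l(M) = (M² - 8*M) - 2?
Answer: 6737/250841770 ≈ 2.6858e-5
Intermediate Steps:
l(M) = -2 + M² - 8*M
P(B) = 95 + B² + 95*B
1/(50847/(-6737) + P(l(-9))) = 1/(50847/(-6737) + (95 + (-2 + (-9)² - 8*(-9))² + 95*(-2 + (-9)² - 8*(-9)))) = 1/(50847*(-1/6737) + (95 + (-2 + 81 + 72)² + 95*(-2 + 81 + 72))) = 1/(-50847/6737 + (95 + 151² + 95*151)) = 1/(-50847/6737 + (95 + 22801 + 14345)) = 1/(-50847/6737 + 37241) = 1/(250841770/6737) = 6737/250841770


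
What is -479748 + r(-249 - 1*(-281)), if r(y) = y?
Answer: -479716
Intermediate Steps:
-479748 + r(-249 - 1*(-281)) = -479748 + (-249 - 1*(-281)) = -479748 + (-249 + 281) = -479748 + 32 = -479716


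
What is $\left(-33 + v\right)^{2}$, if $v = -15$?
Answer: $2304$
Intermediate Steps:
$\left(-33 + v\right)^{2} = \left(-33 - 15\right)^{2} = \left(-48\right)^{2} = 2304$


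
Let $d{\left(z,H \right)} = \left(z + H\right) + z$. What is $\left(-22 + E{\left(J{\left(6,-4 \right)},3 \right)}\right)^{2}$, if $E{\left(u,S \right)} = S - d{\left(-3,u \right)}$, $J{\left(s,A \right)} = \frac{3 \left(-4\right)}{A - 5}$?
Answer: $\frac{1849}{9} \approx 205.44$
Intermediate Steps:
$d{\left(z,H \right)} = H + 2 z$ ($d{\left(z,H \right)} = \left(H + z\right) + z = H + 2 z$)
$J{\left(s,A \right)} = - \frac{12}{-5 + A}$
$E{\left(u,S \right)} = 6 + S - u$ ($E{\left(u,S \right)} = S - \left(u + 2 \left(-3\right)\right) = S - \left(u - 6\right) = S - \left(-6 + u\right) = 6 + S - u$)
$\left(-22 + E{\left(J{\left(6,-4 \right)},3 \right)}\right)^{2} = \left(-22 + \left(6 + 3 - - \frac{12}{-5 - 4}\right)\right)^{2} = \left(-22 + \left(6 + 3 - - \frac{12}{-9}\right)\right)^{2} = \left(-22 + \left(6 + 3 - \left(-12\right) \left(- \frac{1}{9}\right)\right)\right)^{2} = \left(-22 + \left(6 + 3 - \frac{4}{3}\right)\right)^{2} = \left(-22 + \frac{23}{3}\right)^{2} = \left(- \frac{43}{3}\right)^{2} = \frac{1849}{9}$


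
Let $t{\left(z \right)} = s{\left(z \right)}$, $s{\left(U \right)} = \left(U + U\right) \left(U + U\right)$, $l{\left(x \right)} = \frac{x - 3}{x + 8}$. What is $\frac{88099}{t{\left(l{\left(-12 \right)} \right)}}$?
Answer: $\frac{352396}{225} \approx 1566.2$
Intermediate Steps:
$l{\left(x \right)} = \frac{-3 + x}{8 + x}$
$s{\left(U \right)} = 4 U^{2}$ ($s{\left(U \right)} = 2 U 2 U = 4 U^{2}$)
$t{\left(z \right)} = 4 z^{2}$
$\frac{88099}{t{\left(l{\left(-12 \right)} \right)}} = \frac{88099}{4 \left(\frac{-3 - 12}{8 - 12}\right)^{2}} = \frac{88099}{4 \left(\frac{1}{-4} \left(-15\right)\right)^{2}} = \frac{88099}{4 \left(\left(- \frac{1}{4}\right) \left(-15\right)\right)^{2}} = \frac{88099}{4 \left(\frac{15}{4}\right)^{2}} = \frac{88099}{4 \cdot \frac{225}{16}} = \frac{88099}{\frac{225}{4}} = 88099 \cdot \frac{4}{225} = \frac{352396}{225}$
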